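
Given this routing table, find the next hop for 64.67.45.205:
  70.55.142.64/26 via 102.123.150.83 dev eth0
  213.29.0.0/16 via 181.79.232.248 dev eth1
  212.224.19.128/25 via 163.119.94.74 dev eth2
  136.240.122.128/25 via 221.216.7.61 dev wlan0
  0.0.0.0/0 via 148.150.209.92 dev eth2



Longest prefix match for 64.67.45.205:
  /26 70.55.142.64: no
  /16 213.29.0.0: no
  /25 212.224.19.128: no
  /25 136.240.122.128: no
  /0 0.0.0.0: MATCH
Selected: next-hop 148.150.209.92 via eth2 (matched /0)


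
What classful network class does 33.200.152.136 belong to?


First octet: 33
Binary: 00100001
0xxxxxxx -> Class A (1-126)
Class A, default mask 255.0.0.0 (/8)


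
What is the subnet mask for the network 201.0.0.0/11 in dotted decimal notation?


/11 means 11 network bits, 21 host bits
Binary: 11111111111000000000000000000000
Mask: 255.224.0.0


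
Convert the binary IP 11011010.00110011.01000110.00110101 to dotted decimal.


11011010 = 218
00110011 = 51
01000110 = 70
00110101 = 53
IP: 218.51.70.53


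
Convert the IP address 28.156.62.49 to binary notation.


28 = 00011100
156 = 10011100
62 = 00111110
49 = 00110001
Binary: 00011100.10011100.00111110.00110001


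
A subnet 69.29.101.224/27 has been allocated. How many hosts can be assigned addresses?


Host bits = 32 - 27 = 5
Total addresses = 2^5 = 32
Usable = total - 2 (network and broadcast)
Usable hosts: 30


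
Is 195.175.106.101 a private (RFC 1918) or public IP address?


RFC 1918 private ranges:
  10.0.0.0/8 (10.0.0.0 - 10.255.255.255)
  172.16.0.0/12 (172.16.0.0 - 172.31.255.255)
  192.168.0.0/16 (192.168.0.0 - 192.168.255.255)
Public (not in any RFC 1918 range)


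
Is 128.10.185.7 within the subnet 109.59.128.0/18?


Subnet network: 109.59.128.0
Test IP AND mask: 128.10.128.0
No, 128.10.185.7 is not in 109.59.128.0/18


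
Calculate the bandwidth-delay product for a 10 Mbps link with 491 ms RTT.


BDP = bandwidth * RTT
= 10 Mbps * 491 ms
= 10 * 1e6 * 491 / 1000 bits
= 4910000 bits
= 613750 bytes
= 599.3652 KB
BDP = 4910000 bits (613750 bytes)


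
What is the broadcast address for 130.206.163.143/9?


Network: 130.128.0.0/9
Host bits = 23
Set all host bits to 1:
Broadcast: 130.255.255.255


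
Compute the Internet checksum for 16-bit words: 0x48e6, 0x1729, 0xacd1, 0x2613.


Sum all words (with carry folding):
+ 0x48e6 = 0x48e6
+ 0x1729 = 0x600f
+ 0xacd1 = 0x0ce1
+ 0x2613 = 0x32f4
One's complement: ~0x32f4
Checksum = 0xcd0b


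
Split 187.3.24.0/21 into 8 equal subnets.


New prefix = 21 + 3 = 24
Each subnet has 256 addresses
  187.3.24.0/24
  187.3.25.0/24
  187.3.26.0/24
  187.3.27.0/24
  187.3.28.0/24
  187.3.29.0/24
  187.3.30.0/24
  187.3.31.0/24
Subnets: 187.3.24.0/24, 187.3.25.0/24, 187.3.26.0/24, 187.3.27.0/24, 187.3.28.0/24, 187.3.29.0/24, 187.3.30.0/24, 187.3.31.0/24


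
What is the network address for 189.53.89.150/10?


IP:   10111101.00110101.01011001.10010110
Mask: 11111111.11000000.00000000.00000000
AND operation:
Net:  10111101.00000000.00000000.00000000
Network: 189.0.0.0/10


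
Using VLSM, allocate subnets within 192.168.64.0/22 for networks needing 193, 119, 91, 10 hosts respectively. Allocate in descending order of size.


193 hosts -> /24 (254 usable): 192.168.64.0/24
119 hosts -> /25 (126 usable): 192.168.65.0/25
91 hosts -> /25 (126 usable): 192.168.65.128/25
10 hosts -> /28 (14 usable): 192.168.66.0/28
Allocation: 192.168.64.0/24 (193 hosts, 254 usable); 192.168.65.0/25 (119 hosts, 126 usable); 192.168.65.128/25 (91 hosts, 126 usable); 192.168.66.0/28 (10 hosts, 14 usable)


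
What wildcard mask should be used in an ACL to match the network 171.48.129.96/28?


Subnet mask: 255.255.255.240
Wildcard = 255.255.255.255 - subnet mask
255 - 255 = 0
255 - 255 = 0
255 - 255 = 0
255 - 240 = 15
Wildcard: 0.0.0.15


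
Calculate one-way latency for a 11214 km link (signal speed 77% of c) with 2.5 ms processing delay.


Speed = 0.77 * 3e5 km/s = 231000 km/s
Propagation delay = 11214 / 231000 = 0.0485 s = 48.5455 ms
Processing delay = 2.5 ms
Total one-way latency = 51.0455 ms


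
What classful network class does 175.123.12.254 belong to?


First octet: 175
Binary: 10101111
10xxxxxx -> Class B (128-191)
Class B, default mask 255.255.0.0 (/16)


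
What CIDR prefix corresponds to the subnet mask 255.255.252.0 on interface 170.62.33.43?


Binary: 11111111.11111111.11111100.00000000
Count leading 1s
Prefix: /22


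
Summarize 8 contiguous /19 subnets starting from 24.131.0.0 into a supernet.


Original prefix: /19
Number of subnets: 8 = 2^3
New prefix = 19 - 3 = 16
Supernet: 24.131.0.0/16


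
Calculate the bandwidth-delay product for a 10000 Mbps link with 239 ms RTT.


BDP = bandwidth * RTT
= 10000 Mbps * 239 ms
= 10000 * 1e6 * 239 / 1000 bits
= 2390000000 bits
= 298750000 bytes
= 291748.0469 KB
BDP = 2390000000 bits (298750000 bytes)


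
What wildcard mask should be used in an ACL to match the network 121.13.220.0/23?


Subnet mask: 255.255.254.0
Wildcard = 255.255.255.255 - subnet mask
255 - 255 = 0
255 - 255 = 0
255 - 254 = 1
255 - 0 = 255
Wildcard: 0.0.1.255


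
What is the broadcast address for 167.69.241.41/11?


Network: 167.64.0.0/11
Host bits = 21
Set all host bits to 1:
Broadcast: 167.95.255.255


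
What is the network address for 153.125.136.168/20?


IP:   10011001.01111101.10001000.10101000
Mask: 11111111.11111111.11110000.00000000
AND operation:
Net:  10011001.01111101.10000000.00000000
Network: 153.125.128.0/20


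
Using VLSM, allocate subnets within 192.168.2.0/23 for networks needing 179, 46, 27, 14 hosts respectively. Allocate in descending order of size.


179 hosts -> /24 (254 usable): 192.168.2.0/24
46 hosts -> /26 (62 usable): 192.168.3.0/26
27 hosts -> /27 (30 usable): 192.168.3.64/27
14 hosts -> /28 (14 usable): 192.168.3.96/28
Allocation: 192.168.2.0/24 (179 hosts, 254 usable); 192.168.3.0/26 (46 hosts, 62 usable); 192.168.3.64/27 (27 hosts, 30 usable); 192.168.3.96/28 (14 hosts, 14 usable)


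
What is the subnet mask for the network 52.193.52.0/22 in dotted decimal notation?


/22 means 22 network bits, 10 host bits
Binary: 11111111111111111111110000000000
Mask: 255.255.252.0


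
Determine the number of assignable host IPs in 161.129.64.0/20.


Host bits = 32 - 20 = 12
Total addresses = 2^12 = 4096
Usable = total - 2 (network and broadcast)
Usable hosts: 4094


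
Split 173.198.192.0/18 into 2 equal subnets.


New prefix = 18 + 1 = 19
Each subnet has 8192 addresses
  173.198.192.0/19
  173.198.224.0/19
Subnets: 173.198.192.0/19, 173.198.224.0/19


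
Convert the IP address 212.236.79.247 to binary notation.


212 = 11010100
236 = 11101100
79 = 01001111
247 = 11110111
Binary: 11010100.11101100.01001111.11110111


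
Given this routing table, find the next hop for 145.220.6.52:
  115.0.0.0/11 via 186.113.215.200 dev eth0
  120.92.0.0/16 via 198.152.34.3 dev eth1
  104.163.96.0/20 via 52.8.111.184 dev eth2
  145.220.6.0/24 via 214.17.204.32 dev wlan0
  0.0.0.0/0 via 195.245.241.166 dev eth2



Longest prefix match for 145.220.6.52:
  /11 115.0.0.0: no
  /16 120.92.0.0: no
  /20 104.163.96.0: no
  /24 145.220.6.0: MATCH
  /0 0.0.0.0: MATCH
Selected: next-hop 214.17.204.32 via wlan0 (matched /24)


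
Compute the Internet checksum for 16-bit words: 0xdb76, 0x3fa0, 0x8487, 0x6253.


Sum all words (with carry folding):
+ 0xdb76 = 0xdb76
+ 0x3fa0 = 0x1b17
+ 0x8487 = 0x9f9e
+ 0x6253 = 0x01f2
One's complement: ~0x01f2
Checksum = 0xfe0d


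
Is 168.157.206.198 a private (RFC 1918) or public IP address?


RFC 1918 private ranges:
  10.0.0.0/8 (10.0.0.0 - 10.255.255.255)
  172.16.0.0/12 (172.16.0.0 - 172.31.255.255)
  192.168.0.0/16 (192.168.0.0 - 192.168.255.255)
Public (not in any RFC 1918 range)


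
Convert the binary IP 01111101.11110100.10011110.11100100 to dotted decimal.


01111101 = 125
11110100 = 244
10011110 = 158
11100100 = 228
IP: 125.244.158.228


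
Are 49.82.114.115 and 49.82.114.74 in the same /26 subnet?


Mask: 255.255.255.192
49.82.114.115 AND mask = 49.82.114.64
49.82.114.74 AND mask = 49.82.114.64
Yes, same subnet (49.82.114.64)


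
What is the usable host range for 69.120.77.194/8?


Network: 69.0.0.0
Broadcast: 69.255.255.255
First usable = network + 1
Last usable = broadcast - 1
Range: 69.0.0.1 to 69.255.255.254


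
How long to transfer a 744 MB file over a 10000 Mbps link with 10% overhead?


Effective throughput = 10000 * (1 - 10/100) = 9000 Mbps
File size in Mb = 744 * 8 = 5952 Mb
Time = 5952 / 9000
Time = 0.6613 seconds


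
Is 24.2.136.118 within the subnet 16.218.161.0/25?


Subnet network: 16.218.161.0
Test IP AND mask: 24.2.136.0
No, 24.2.136.118 is not in 16.218.161.0/25


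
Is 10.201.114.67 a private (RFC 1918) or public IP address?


RFC 1918 private ranges:
  10.0.0.0/8 (10.0.0.0 - 10.255.255.255)
  172.16.0.0/12 (172.16.0.0 - 172.31.255.255)
  192.168.0.0/16 (192.168.0.0 - 192.168.255.255)
Private (in 10.0.0.0/8)


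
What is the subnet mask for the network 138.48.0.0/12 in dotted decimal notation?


/12 means 12 network bits, 20 host bits
Binary: 11111111111100000000000000000000
Mask: 255.240.0.0


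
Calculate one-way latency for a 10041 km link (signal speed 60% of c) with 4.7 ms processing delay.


Speed = 0.6 * 3e5 km/s = 180000 km/s
Propagation delay = 10041 / 180000 = 0.0558 s = 55.7833 ms
Processing delay = 4.7 ms
Total one-way latency = 60.4833 ms


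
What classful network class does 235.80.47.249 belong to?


First octet: 235
Binary: 11101011
1110xxxx -> Class D (224-239)
Class D (multicast), default mask N/A


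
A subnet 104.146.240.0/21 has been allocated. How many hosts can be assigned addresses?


Host bits = 32 - 21 = 11
Total addresses = 2^11 = 2048
Usable = total - 2 (network and broadcast)
Usable hosts: 2046


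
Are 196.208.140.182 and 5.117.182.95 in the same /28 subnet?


Mask: 255.255.255.240
196.208.140.182 AND mask = 196.208.140.176
5.117.182.95 AND mask = 5.117.182.80
No, different subnets (196.208.140.176 vs 5.117.182.80)


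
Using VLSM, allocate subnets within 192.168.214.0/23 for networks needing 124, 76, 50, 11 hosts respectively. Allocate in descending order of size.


124 hosts -> /25 (126 usable): 192.168.214.0/25
76 hosts -> /25 (126 usable): 192.168.214.128/25
50 hosts -> /26 (62 usable): 192.168.215.0/26
11 hosts -> /28 (14 usable): 192.168.215.64/28
Allocation: 192.168.214.0/25 (124 hosts, 126 usable); 192.168.214.128/25 (76 hosts, 126 usable); 192.168.215.0/26 (50 hosts, 62 usable); 192.168.215.64/28 (11 hosts, 14 usable)


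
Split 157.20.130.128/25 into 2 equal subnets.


New prefix = 25 + 1 = 26
Each subnet has 64 addresses
  157.20.130.128/26
  157.20.130.192/26
Subnets: 157.20.130.128/26, 157.20.130.192/26


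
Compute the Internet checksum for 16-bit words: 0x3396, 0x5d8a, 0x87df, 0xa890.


Sum all words (with carry folding):
+ 0x3396 = 0x3396
+ 0x5d8a = 0x9120
+ 0x87df = 0x1900
+ 0xa890 = 0xc190
One's complement: ~0xc190
Checksum = 0x3e6f


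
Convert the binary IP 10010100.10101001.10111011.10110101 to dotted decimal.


10010100 = 148
10101001 = 169
10111011 = 187
10110101 = 181
IP: 148.169.187.181


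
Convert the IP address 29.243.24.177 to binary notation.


29 = 00011101
243 = 11110011
24 = 00011000
177 = 10110001
Binary: 00011101.11110011.00011000.10110001


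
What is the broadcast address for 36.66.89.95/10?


Network: 36.64.0.0/10
Host bits = 22
Set all host bits to 1:
Broadcast: 36.127.255.255


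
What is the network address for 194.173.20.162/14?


IP:   11000010.10101101.00010100.10100010
Mask: 11111111.11111100.00000000.00000000
AND operation:
Net:  11000010.10101100.00000000.00000000
Network: 194.172.0.0/14


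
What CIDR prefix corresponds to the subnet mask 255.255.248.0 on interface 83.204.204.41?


Binary: 11111111.11111111.11111000.00000000
Count leading 1s
Prefix: /21


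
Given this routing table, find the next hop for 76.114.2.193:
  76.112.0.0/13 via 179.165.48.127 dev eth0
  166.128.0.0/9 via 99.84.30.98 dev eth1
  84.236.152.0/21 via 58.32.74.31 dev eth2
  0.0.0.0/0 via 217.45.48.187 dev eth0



Longest prefix match for 76.114.2.193:
  /13 76.112.0.0: MATCH
  /9 166.128.0.0: no
  /21 84.236.152.0: no
  /0 0.0.0.0: MATCH
Selected: next-hop 179.165.48.127 via eth0 (matched /13)


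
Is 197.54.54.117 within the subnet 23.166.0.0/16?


Subnet network: 23.166.0.0
Test IP AND mask: 197.54.0.0
No, 197.54.54.117 is not in 23.166.0.0/16


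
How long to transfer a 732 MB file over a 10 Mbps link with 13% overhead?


Effective throughput = 10 * (1 - 13/100) = 8.7 Mbps
File size in Mb = 732 * 8 = 5856 Mb
Time = 5856 / 8.7
Time = 673.1034 seconds


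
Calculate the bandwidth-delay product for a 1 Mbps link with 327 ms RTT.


BDP = bandwidth * RTT
= 1 Mbps * 327 ms
= 1 * 1e6 * 327 / 1000 bits
= 327000 bits
= 40875 bytes
= 39.917 KB
BDP = 327000 bits (40875 bytes)


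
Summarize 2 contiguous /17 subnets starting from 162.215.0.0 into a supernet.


Original prefix: /17
Number of subnets: 2 = 2^1
New prefix = 17 - 1 = 16
Supernet: 162.215.0.0/16


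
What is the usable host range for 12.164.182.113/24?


Network: 12.164.182.0
Broadcast: 12.164.182.255
First usable = network + 1
Last usable = broadcast - 1
Range: 12.164.182.1 to 12.164.182.254


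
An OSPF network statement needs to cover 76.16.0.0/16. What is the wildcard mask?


Subnet mask: 255.255.0.0
Wildcard = 255.255.255.255 - subnet mask
255 - 255 = 0
255 - 255 = 0
255 - 0 = 255
255 - 0 = 255
Wildcard: 0.0.255.255


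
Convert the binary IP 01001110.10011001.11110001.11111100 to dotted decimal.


01001110 = 78
10011001 = 153
11110001 = 241
11111100 = 252
IP: 78.153.241.252


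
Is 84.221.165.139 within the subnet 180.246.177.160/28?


Subnet network: 180.246.177.160
Test IP AND mask: 84.221.165.128
No, 84.221.165.139 is not in 180.246.177.160/28


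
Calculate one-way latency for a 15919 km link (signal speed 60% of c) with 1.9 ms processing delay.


Speed = 0.6 * 3e5 km/s = 180000 km/s
Propagation delay = 15919 / 180000 = 0.0884 s = 88.4389 ms
Processing delay = 1.9 ms
Total one-way latency = 90.3389 ms


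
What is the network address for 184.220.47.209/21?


IP:   10111000.11011100.00101111.11010001
Mask: 11111111.11111111.11111000.00000000
AND operation:
Net:  10111000.11011100.00101000.00000000
Network: 184.220.40.0/21


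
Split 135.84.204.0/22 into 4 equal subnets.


New prefix = 22 + 2 = 24
Each subnet has 256 addresses
  135.84.204.0/24
  135.84.205.0/24
  135.84.206.0/24
  135.84.207.0/24
Subnets: 135.84.204.0/24, 135.84.205.0/24, 135.84.206.0/24, 135.84.207.0/24


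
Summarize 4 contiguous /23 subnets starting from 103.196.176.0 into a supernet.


Original prefix: /23
Number of subnets: 4 = 2^2
New prefix = 23 - 2 = 21
Supernet: 103.196.176.0/21


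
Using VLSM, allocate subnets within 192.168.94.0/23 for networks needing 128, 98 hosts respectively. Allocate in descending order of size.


128 hosts -> /24 (254 usable): 192.168.94.0/24
98 hosts -> /25 (126 usable): 192.168.95.0/25
Allocation: 192.168.94.0/24 (128 hosts, 254 usable); 192.168.95.0/25 (98 hosts, 126 usable)


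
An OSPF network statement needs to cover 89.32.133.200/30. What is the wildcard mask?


Subnet mask: 255.255.255.252
Wildcard = 255.255.255.255 - subnet mask
255 - 255 = 0
255 - 255 = 0
255 - 255 = 0
255 - 252 = 3
Wildcard: 0.0.0.3


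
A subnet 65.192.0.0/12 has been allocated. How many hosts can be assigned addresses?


Host bits = 32 - 12 = 20
Total addresses = 2^20 = 1048576
Usable = total - 2 (network and broadcast)
Usable hosts: 1048574


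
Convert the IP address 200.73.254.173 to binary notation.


200 = 11001000
73 = 01001001
254 = 11111110
173 = 10101101
Binary: 11001000.01001001.11111110.10101101


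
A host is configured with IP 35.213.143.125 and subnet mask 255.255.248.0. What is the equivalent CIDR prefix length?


Binary: 11111111.11111111.11111000.00000000
Count leading 1s
Prefix: /21


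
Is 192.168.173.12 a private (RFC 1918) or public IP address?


RFC 1918 private ranges:
  10.0.0.0/8 (10.0.0.0 - 10.255.255.255)
  172.16.0.0/12 (172.16.0.0 - 172.31.255.255)
  192.168.0.0/16 (192.168.0.0 - 192.168.255.255)
Private (in 192.168.0.0/16)


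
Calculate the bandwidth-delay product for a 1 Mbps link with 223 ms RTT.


BDP = bandwidth * RTT
= 1 Mbps * 223 ms
= 1 * 1e6 * 223 / 1000 bits
= 223000 bits
= 27875 bytes
= 27.2217 KB
BDP = 223000 bits (27875 bytes)


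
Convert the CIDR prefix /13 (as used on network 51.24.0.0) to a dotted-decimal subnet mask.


/13 means 13 network bits, 19 host bits
Binary: 11111111111110000000000000000000
Mask: 255.248.0.0


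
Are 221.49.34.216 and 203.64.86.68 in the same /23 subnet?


Mask: 255.255.254.0
221.49.34.216 AND mask = 221.49.34.0
203.64.86.68 AND mask = 203.64.86.0
No, different subnets (221.49.34.0 vs 203.64.86.0)


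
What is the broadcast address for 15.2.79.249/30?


Network: 15.2.79.248/30
Host bits = 2
Set all host bits to 1:
Broadcast: 15.2.79.251


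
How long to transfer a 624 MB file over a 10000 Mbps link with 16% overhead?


Effective throughput = 10000 * (1 - 16/100) = 8400 Mbps
File size in Mb = 624 * 8 = 4992 Mb
Time = 4992 / 8400
Time = 0.5943 seconds


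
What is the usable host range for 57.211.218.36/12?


Network: 57.208.0.0
Broadcast: 57.223.255.255
First usable = network + 1
Last usable = broadcast - 1
Range: 57.208.0.1 to 57.223.255.254


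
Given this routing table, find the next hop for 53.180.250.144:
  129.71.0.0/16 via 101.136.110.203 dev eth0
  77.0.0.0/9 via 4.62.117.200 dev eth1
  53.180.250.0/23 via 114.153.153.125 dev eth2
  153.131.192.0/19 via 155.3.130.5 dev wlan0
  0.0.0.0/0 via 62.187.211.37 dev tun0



Longest prefix match for 53.180.250.144:
  /16 129.71.0.0: no
  /9 77.0.0.0: no
  /23 53.180.250.0: MATCH
  /19 153.131.192.0: no
  /0 0.0.0.0: MATCH
Selected: next-hop 114.153.153.125 via eth2 (matched /23)


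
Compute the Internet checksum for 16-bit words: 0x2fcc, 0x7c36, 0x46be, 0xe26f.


Sum all words (with carry folding):
+ 0x2fcc = 0x2fcc
+ 0x7c36 = 0xac02
+ 0x46be = 0xf2c0
+ 0xe26f = 0xd530
One's complement: ~0xd530
Checksum = 0x2acf


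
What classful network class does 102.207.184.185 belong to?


First octet: 102
Binary: 01100110
0xxxxxxx -> Class A (1-126)
Class A, default mask 255.0.0.0 (/8)


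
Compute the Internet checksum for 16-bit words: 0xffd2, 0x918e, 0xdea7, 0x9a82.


Sum all words (with carry folding):
+ 0xffd2 = 0xffd2
+ 0x918e = 0x9161
+ 0xdea7 = 0x7009
+ 0x9a82 = 0x0a8c
One's complement: ~0x0a8c
Checksum = 0xf573


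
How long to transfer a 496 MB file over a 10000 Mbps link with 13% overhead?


Effective throughput = 10000 * (1 - 13/100) = 8700 Mbps
File size in Mb = 496 * 8 = 3968 Mb
Time = 3968 / 8700
Time = 0.4561 seconds


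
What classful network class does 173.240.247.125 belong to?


First octet: 173
Binary: 10101101
10xxxxxx -> Class B (128-191)
Class B, default mask 255.255.0.0 (/16)


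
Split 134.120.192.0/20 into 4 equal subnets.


New prefix = 20 + 2 = 22
Each subnet has 1024 addresses
  134.120.192.0/22
  134.120.196.0/22
  134.120.200.0/22
  134.120.204.0/22
Subnets: 134.120.192.0/22, 134.120.196.0/22, 134.120.200.0/22, 134.120.204.0/22


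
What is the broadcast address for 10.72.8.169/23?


Network: 10.72.8.0/23
Host bits = 9
Set all host bits to 1:
Broadcast: 10.72.9.255


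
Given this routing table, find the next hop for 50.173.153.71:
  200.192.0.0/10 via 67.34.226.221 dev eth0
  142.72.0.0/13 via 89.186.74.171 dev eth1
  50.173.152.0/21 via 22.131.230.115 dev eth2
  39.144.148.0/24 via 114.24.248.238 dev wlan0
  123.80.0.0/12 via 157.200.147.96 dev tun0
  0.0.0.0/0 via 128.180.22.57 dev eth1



Longest prefix match for 50.173.153.71:
  /10 200.192.0.0: no
  /13 142.72.0.0: no
  /21 50.173.152.0: MATCH
  /24 39.144.148.0: no
  /12 123.80.0.0: no
  /0 0.0.0.0: MATCH
Selected: next-hop 22.131.230.115 via eth2 (matched /21)


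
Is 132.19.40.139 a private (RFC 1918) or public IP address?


RFC 1918 private ranges:
  10.0.0.0/8 (10.0.0.0 - 10.255.255.255)
  172.16.0.0/12 (172.16.0.0 - 172.31.255.255)
  192.168.0.0/16 (192.168.0.0 - 192.168.255.255)
Public (not in any RFC 1918 range)


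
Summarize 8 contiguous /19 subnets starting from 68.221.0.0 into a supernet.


Original prefix: /19
Number of subnets: 8 = 2^3
New prefix = 19 - 3 = 16
Supernet: 68.221.0.0/16


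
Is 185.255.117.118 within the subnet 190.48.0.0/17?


Subnet network: 190.48.0.0
Test IP AND mask: 185.255.0.0
No, 185.255.117.118 is not in 190.48.0.0/17


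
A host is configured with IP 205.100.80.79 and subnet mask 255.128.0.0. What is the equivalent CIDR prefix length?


Binary: 11111111.10000000.00000000.00000000
Count leading 1s
Prefix: /9


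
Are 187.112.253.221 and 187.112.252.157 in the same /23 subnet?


Mask: 255.255.254.0
187.112.253.221 AND mask = 187.112.252.0
187.112.252.157 AND mask = 187.112.252.0
Yes, same subnet (187.112.252.0)


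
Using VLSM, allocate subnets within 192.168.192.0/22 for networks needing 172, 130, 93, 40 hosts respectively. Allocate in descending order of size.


172 hosts -> /24 (254 usable): 192.168.192.0/24
130 hosts -> /24 (254 usable): 192.168.193.0/24
93 hosts -> /25 (126 usable): 192.168.194.0/25
40 hosts -> /26 (62 usable): 192.168.194.128/26
Allocation: 192.168.192.0/24 (172 hosts, 254 usable); 192.168.193.0/24 (130 hosts, 254 usable); 192.168.194.0/25 (93 hosts, 126 usable); 192.168.194.128/26 (40 hosts, 62 usable)


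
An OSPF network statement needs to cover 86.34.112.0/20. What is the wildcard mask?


Subnet mask: 255.255.240.0
Wildcard = 255.255.255.255 - subnet mask
255 - 255 = 0
255 - 255 = 0
255 - 240 = 15
255 - 0 = 255
Wildcard: 0.0.15.255


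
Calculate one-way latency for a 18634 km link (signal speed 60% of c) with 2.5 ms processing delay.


Speed = 0.6 * 3e5 km/s = 180000 km/s
Propagation delay = 18634 / 180000 = 0.1035 s = 103.5222 ms
Processing delay = 2.5 ms
Total one-way latency = 106.0222 ms


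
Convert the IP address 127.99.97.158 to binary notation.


127 = 01111111
99 = 01100011
97 = 01100001
158 = 10011110
Binary: 01111111.01100011.01100001.10011110


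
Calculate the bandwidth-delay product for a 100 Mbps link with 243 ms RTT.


BDP = bandwidth * RTT
= 100 Mbps * 243 ms
= 100 * 1e6 * 243 / 1000 bits
= 24300000 bits
= 3037500 bytes
= 2966.3086 KB
BDP = 24300000 bits (3037500 bytes)


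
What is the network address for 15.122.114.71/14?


IP:   00001111.01111010.01110010.01000111
Mask: 11111111.11111100.00000000.00000000
AND operation:
Net:  00001111.01111000.00000000.00000000
Network: 15.120.0.0/14


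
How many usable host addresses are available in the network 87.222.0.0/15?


Host bits = 32 - 15 = 17
Total addresses = 2^17 = 131072
Usable = total - 2 (network and broadcast)
Usable hosts: 131070


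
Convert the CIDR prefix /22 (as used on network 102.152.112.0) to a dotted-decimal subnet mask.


/22 means 22 network bits, 10 host bits
Binary: 11111111111111111111110000000000
Mask: 255.255.252.0


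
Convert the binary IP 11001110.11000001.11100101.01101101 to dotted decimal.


11001110 = 206
11000001 = 193
11100101 = 229
01101101 = 109
IP: 206.193.229.109


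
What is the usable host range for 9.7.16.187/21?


Network: 9.7.16.0
Broadcast: 9.7.23.255
First usable = network + 1
Last usable = broadcast - 1
Range: 9.7.16.1 to 9.7.23.254


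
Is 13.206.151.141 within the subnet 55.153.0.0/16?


Subnet network: 55.153.0.0
Test IP AND mask: 13.206.0.0
No, 13.206.151.141 is not in 55.153.0.0/16


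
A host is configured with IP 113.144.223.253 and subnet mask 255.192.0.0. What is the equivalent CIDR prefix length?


Binary: 11111111.11000000.00000000.00000000
Count leading 1s
Prefix: /10


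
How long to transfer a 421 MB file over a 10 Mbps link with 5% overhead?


Effective throughput = 10 * (1 - 5/100) = 9.5 Mbps
File size in Mb = 421 * 8 = 3368 Mb
Time = 3368 / 9.5
Time = 354.5263 seconds


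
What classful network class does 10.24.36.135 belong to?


First octet: 10
Binary: 00001010
0xxxxxxx -> Class A (1-126)
Class A, default mask 255.0.0.0 (/8)


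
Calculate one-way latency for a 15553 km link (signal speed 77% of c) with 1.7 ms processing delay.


Speed = 0.77 * 3e5 km/s = 231000 km/s
Propagation delay = 15553 / 231000 = 0.0673 s = 67.329 ms
Processing delay = 1.7 ms
Total one-way latency = 69.029 ms


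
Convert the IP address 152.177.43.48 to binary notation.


152 = 10011000
177 = 10110001
43 = 00101011
48 = 00110000
Binary: 10011000.10110001.00101011.00110000


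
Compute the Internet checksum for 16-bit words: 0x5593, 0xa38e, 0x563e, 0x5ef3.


Sum all words (with carry folding):
+ 0x5593 = 0x5593
+ 0xa38e = 0xf921
+ 0x563e = 0x4f60
+ 0x5ef3 = 0xae53
One's complement: ~0xae53
Checksum = 0x51ac


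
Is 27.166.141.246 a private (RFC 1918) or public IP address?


RFC 1918 private ranges:
  10.0.0.0/8 (10.0.0.0 - 10.255.255.255)
  172.16.0.0/12 (172.16.0.0 - 172.31.255.255)
  192.168.0.0/16 (192.168.0.0 - 192.168.255.255)
Public (not in any RFC 1918 range)


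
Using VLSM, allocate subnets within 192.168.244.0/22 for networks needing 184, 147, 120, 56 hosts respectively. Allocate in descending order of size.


184 hosts -> /24 (254 usable): 192.168.244.0/24
147 hosts -> /24 (254 usable): 192.168.245.0/24
120 hosts -> /25 (126 usable): 192.168.246.0/25
56 hosts -> /26 (62 usable): 192.168.246.128/26
Allocation: 192.168.244.0/24 (184 hosts, 254 usable); 192.168.245.0/24 (147 hosts, 254 usable); 192.168.246.0/25 (120 hosts, 126 usable); 192.168.246.128/26 (56 hosts, 62 usable)


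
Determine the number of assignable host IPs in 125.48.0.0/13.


Host bits = 32 - 13 = 19
Total addresses = 2^19 = 524288
Usable = total - 2 (network and broadcast)
Usable hosts: 524286


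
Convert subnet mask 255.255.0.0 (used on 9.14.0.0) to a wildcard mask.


Subnet mask: 255.255.0.0
Wildcard = 255.255.255.255 - subnet mask
255 - 255 = 0
255 - 255 = 0
255 - 0 = 255
255 - 0 = 255
Wildcard: 0.0.255.255


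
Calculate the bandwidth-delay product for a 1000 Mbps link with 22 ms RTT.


BDP = bandwidth * RTT
= 1000 Mbps * 22 ms
= 1000 * 1e6 * 22 / 1000 bits
= 22000000 bits
= 2750000 bytes
= 2685.5469 KB
BDP = 22000000 bits (2750000 bytes)


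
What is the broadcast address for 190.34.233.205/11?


Network: 190.32.0.0/11
Host bits = 21
Set all host bits to 1:
Broadcast: 190.63.255.255


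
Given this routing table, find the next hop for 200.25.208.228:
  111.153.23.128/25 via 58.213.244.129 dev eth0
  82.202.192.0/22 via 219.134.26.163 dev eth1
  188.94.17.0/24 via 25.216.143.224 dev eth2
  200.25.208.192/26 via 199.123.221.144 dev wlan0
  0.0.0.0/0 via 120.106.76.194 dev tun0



Longest prefix match for 200.25.208.228:
  /25 111.153.23.128: no
  /22 82.202.192.0: no
  /24 188.94.17.0: no
  /26 200.25.208.192: MATCH
  /0 0.0.0.0: MATCH
Selected: next-hop 199.123.221.144 via wlan0 (matched /26)


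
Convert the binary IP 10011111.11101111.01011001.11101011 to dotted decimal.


10011111 = 159
11101111 = 239
01011001 = 89
11101011 = 235
IP: 159.239.89.235


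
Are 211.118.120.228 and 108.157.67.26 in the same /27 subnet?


Mask: 255.255.255.224
211.118.120.228 AND mask = 211.118.120.224
108.157.67.26 AND mask = 108.157.67.0
No, different subnets (211.118.120.224 vs 108.157.67.0)


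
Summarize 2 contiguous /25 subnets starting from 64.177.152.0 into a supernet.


Original prefix: /25
Number of subnets: 2 = 2^1
New prefix = 25 - 1 = 24
Supernet: 64.177.152.0/24


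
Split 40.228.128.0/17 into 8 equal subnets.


New prefix = 17 + 3 = 20
Each subnet has 4096 addresses
  40.228.128.0/20
  40.228.144.0/20
  40.228.160.0/20
  40.228.176.0/20
  40.228.192.0/20
  40.228.208.0/20
  40.228.224.0/20
  40.228.240.0/20
Subnets: 40.228.128.0/20, 40.228.144.0/20, 40.228.160.0/20, 40.228.176.0/20, 40.228.192.0/20, 40.228.208.0/20, 40.228.224.0/20, 40.228.240.0/20


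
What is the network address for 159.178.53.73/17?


IP:   10011111.10110010.00110101.01001001
Mask: 11111111.11111111.10000000.00000000
AND operation:
Net:  10011111.10110010.00000000.00000000
Network: 159.178.0.0/17


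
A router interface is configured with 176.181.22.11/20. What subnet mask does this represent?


/20 means 20 network bits, 12 host bits
Binary: 11111111111111111111000000000000
Mask: 255.255.240.0


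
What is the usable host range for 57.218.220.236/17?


Network: 57.218.128.0
Broadcast: 57.218.255.255
First usable = network + 1
Last usable = broadcast - 1
Range: 57.218.128.1 to 57.218.255.254


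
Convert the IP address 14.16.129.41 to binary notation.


14 = 00001110
16 = 00010000
129 = 10000001
41 = 00101001
Binary: 00001110.00010000.10000001.00101001


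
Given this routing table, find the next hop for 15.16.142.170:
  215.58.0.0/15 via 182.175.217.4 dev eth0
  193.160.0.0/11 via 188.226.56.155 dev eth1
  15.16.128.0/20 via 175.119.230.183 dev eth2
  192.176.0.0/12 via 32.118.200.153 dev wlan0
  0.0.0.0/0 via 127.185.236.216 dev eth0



Longest prefix match for 15.16.142.170:
  /15 215.58.0.0: no
  /11 193.160.0.0: no
  /20 15.16.128.0: MATCH
  /12 192.176.0.0: no
  /0 0.0.0.0: MATCH
Selected: next-hop 175.119.230.183 via eth2 (matched /20)


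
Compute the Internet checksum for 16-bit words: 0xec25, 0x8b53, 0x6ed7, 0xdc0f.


Sum all words (with carry folding):
+ 0xec25 = 0xec25
+ 0x8b53 = 0x7779
+ 0x6ed7 = 0xe650
+ 0xdc0f = 0xc260
One's complement: ~0xc260
Checksum = 0x3d9f


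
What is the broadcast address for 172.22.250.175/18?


Network: 172.22.192.0/18
Host bits = 14
Set all host bits to 1:
Broadcast: 172.22.255.255


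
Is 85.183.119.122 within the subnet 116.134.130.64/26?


Subnet network: 116.134.130.64
Test IP AND mask: 85.183.119.64
No, 85.183.119.122 is not in 116.134.130.64/26


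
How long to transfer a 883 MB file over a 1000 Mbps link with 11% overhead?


Effective throughput = 1000 * (1 - 11/100) = 890 Mbps
File size in Mb = 883 * 8 = 7064 Mb
Time = 7064 / 890
Time = 7.9371 seconds


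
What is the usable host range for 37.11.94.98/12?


Network: 37.0.0.0
Broadcast: 37.15.255.255
First usable = network + 1
Last usable = broadcast - 1
Range: 37.0.0.1 to 37.15.255.254


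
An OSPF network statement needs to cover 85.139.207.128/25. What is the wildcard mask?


Subnet mask: 255.255.255.128
Wildcard = 255.255.255.255 - subnet mask
255 - 255 = 0
255 - 255 = 0
255 - 255 = 0
255 - 128 = 127
Wildcard: 0.0.0.127


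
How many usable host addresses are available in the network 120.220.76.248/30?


Host bits = 32 - 30 = 2
Total addresses = 2^2 = 4
Usable = total - 2 (network and broadcast)
Usable hosts: 2


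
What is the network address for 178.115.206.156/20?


IP:   10110010.01110011.11001110.10011100
Mask: 11111111.11111111.11110000.00000000
AND operation:
Net:  10110010.01110011.11000000.00000000
Network: 178.115.192.0/20


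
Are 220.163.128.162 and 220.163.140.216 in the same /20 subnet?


Mask: 255.255.240.0
220.163.128.162 AND mask = 220.163.128.0
220.163.140.216 AND mask = 220.163.128.0
Yes, same subnet (220.163.128.0)


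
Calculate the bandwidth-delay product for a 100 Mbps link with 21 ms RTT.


BDP = bandwidth * RTT
= 100 Mbps * 21 ms
= 100 * 1e6 * 21 / 1000 bits
= 2100000 bits
= 262500 bytes
= 256.3477 KB
BDP = 2100000 bits (262500 bytes)


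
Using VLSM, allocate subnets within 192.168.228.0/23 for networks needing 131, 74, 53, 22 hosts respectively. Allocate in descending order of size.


131 hosts -> /24 (254 usable): 192.168.228.0/24
74 hosts -> /25 (126 usable): 192.168.229.0/25
53 hosts -> /26 (62 usable): 192.168.229.128/26
22 hosts -> /27 (30 usable): 192.168.229.192/27
Allocation: 192.168.228.0/24 (131 hosts, 254 usable); 192.168.229.0/25 (74 hosts, 126 usable); 192.168.229.128/26 (53 hosts, 62 usable); 192.168.229.192/27 (22 hosts, 30 usable)


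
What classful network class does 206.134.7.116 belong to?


First octet: 206
Binary: 11001110
110xxxxx -> Class C (192-223)
Class C, default mask 255.255.255.0 (/24)


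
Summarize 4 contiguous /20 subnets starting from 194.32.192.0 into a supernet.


Original prefix: /20
Number of subnets: 4 = 2^2
New prefix = 20 - 2 = 18
Supernet: 194.32.192.0/18


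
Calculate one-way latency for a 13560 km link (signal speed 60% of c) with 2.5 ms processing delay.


Speed = 0.6 * 3e5 km/s = 180000 km/s
Propagation delay = 13560 / 180000 = 0.0753 s = 75.3333 ms
Processing delay = 2.5 ms
Total one-way latency = 77.8333 ms


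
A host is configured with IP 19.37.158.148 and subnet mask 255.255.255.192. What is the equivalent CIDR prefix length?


Binary: 11111111.11111111.11111111.11000000
Count leading 1s
Prefix: /26


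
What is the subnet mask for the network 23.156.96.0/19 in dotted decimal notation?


/19 means 19 network bits, 13 host bits
Binary: 11111111111111111110000000000000
Mask: 255.255.224.0


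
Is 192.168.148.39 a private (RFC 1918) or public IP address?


RFC 1918 private ranges:
  10.0.0.0/8 (10.0.0.0 - 10.255.255.255)
  172.16.0.0/12 (172.16.0.0 - 172.31.255.255)
  192.168.0.0/16 (192.168.0.0 - 192.168.255.255)
Private (in 192.168.0.0/16)


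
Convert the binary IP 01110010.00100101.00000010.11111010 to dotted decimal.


01110010 = 114
00100101 = 37
00000010 = 2
11111010 = 250
IP: 114.37.2.250


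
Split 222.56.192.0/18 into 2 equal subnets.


New prefix = 18 + 1 = 19
Each subnet has 8192 addresses
  222.56.192.0/19
  222.56.224.0/19
Subnets: 222.56.192.0/19, 222.56.224.0/19


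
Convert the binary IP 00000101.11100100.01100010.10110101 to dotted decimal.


00000101 = 5
11100100 = 228
01100010 = 98
10110101 = 181
IP: 5.228.98.181


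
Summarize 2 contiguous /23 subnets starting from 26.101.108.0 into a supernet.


Original prefix: /23
Number of subnets: 2 = 2^1
New prefix = 23 - 1 = 22
Supernet: 26.101.108.0/22


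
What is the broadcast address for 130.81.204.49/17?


Network: 130.81.128.0/17
Host bits = 15
Set all host bits to 1:
Broadcast: 130.81.255.255


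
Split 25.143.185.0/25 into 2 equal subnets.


New prefix = 25 + 1 = 26
Each subnet has 64 addresses
  25.143.185.0/26
  25.143.185.64/26
Subnets: 25.143.185.0/26, 25.143.185.64/26


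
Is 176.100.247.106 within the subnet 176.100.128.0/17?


Subnet network: 176.100.128.0
Test IP AND mask: 176.100.128.0
Yes, 176.100.247.106 is in 176.100.128.0/17


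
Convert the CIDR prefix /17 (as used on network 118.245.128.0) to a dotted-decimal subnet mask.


/17 means 17 network bits, 15 host bits
Binary: 11111111111111111000000000000000
Mask: 255.255.128.0


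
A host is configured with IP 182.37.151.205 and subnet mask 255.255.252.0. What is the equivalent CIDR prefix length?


Binary: 11111111.11111111.11111100.00000000
Count leading 1s
Prefix: /22


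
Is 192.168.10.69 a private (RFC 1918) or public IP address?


RFC 1918 private ranges:
  10.0.0.0/8 (10.0.0.0 - 10.255.255.255)
  172.16.0.0/12 (172.16.0.0 - 172.31.255.255)
  192.168.0.0/16 (192.168.0.0 - 192.168.255.255)
Private (in 192.168.0.0/16)


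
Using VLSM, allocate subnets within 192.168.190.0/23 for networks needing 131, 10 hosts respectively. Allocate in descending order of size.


131 hosts -> /24 (254 usable): 192.168.190.0/24
10 hosts -> /28 (14 usable): 192.168.191.0/28
Allocation: 192.168.190.0/24 (131 hosts, 254 usable); 192.168.191.0/28 (10 hosts, 14 usable)


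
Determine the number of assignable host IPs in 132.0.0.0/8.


Host bits = 32 - 8 = 24
Total addresses = 2^24 = 16777216
Usable = total - 2 (network and broadcast)
Usable hosts: 16777214


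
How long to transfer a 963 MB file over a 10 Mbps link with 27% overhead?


Effective throughput = 10 * (1 - 27/100) = 7.3 Mbps
File size in Mb = 963 * 8 = 7704 Mb
Time = 7704 / 7.3
Time = 1055.3425 seconds


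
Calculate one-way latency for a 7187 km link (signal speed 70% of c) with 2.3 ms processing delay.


Speed = 0.7 * 3e5 km/s = 210000 km/s
Propagation delay = 7187 / 210000 = 0.0342 s = 34.2238 ms
Processing delay = 2.3 ms
Total one-way latency = 36.5238 ms


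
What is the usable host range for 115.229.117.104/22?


Network: 115.229.116.0
Broadcast: 115.229.119.255
First usable = network + 1
Last usable = broadcast - 1
Range: 115.229.116.1 to 115.229.119.254


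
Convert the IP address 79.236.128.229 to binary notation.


79 = 01001111
236 = 11101100
128 = 10000000
229 = 11100101
Binary: 01001111.11101100.10000000.11100101


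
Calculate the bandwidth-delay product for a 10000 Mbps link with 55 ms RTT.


BDP = bandwidth * RTT
= 10000 Mbps * 55 ms
= 10000 * 1e6 * 55 / 1000 bits
= 550000000 bits
= 68750000 bytes
= 67138.6719 KB
BDP = 550000000 bits (68750000 bytes)


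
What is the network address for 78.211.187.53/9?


IP:   01001110.11010011.10111011.00110101
Mask: 11111111.10000000.00000000.00000000
AND operation:
Net:  01001110.10000000.00000000.00000000
Network: 78.128.0.0/9


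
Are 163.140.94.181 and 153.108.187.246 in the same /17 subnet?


Mask: 255.255.128.0
163.140.94.181 AND mask = 163.140.0.0
153.108.187.246 AND mask = 153.108.128.0
No, different subnets (163.140.0.0 vs 153.108.128.0)


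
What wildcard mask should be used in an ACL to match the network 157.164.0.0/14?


Subnet mask: 255.252.0.0
Wildcard = 255.255.255.255 - subnet mask
255 - 255 = 0
255 - 252 = 3
255 - 0 = 255
255 - 0 = 255
Wildcard: 0.3.255.255


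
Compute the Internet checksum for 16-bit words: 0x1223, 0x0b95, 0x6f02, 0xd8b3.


Sum all words (with carry folding):
+ 0x1223 = 0x1223
+ 0x0b95 = 0x1db8
+ 0x6f02 = 0x8cba
+ 0xd8b3 = 0x656e
One's complement: ~0x656e
Checksum = 0x9a91


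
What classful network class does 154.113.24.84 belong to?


First octet: 154
Binary: 10011010
10xxxxxx -> Class B (128-191)
Class B, default mask 255.255.0.0 (/16)


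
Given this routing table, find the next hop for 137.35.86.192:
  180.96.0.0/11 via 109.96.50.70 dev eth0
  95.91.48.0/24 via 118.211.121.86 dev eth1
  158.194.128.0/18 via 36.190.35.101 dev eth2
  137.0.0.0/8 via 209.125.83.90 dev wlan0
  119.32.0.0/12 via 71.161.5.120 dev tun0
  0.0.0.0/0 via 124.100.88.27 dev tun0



Longest prefix match for 137.35.86.192:
  /11 180.96.0.0: no
  /24 95.91.48.0: no
  /18 158.194.128.0: no
  /8 137.0.0.0: MATCH
  /12 119.32.0.0: no
  /0 0.0.0.0: MATCH
Selected: next-hop 209.125.83.90 via wlan0 (matched /8)


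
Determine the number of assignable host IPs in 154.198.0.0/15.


Host bits = 32 - 15 = 17
Total addresses = 2^17 = 131072
Usable = total - 2 (network and broadcast)
Usable hosts: 131070


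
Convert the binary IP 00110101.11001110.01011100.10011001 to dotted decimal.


00110101 = 53
11001110 = 206
01011100 = 92
10011001 = 153
IP: 53.206.92.153


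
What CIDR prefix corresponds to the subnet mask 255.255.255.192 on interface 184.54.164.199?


Binary: 11111111.11111111.11111111.11000000
Count leading 1s
Prefix: /26


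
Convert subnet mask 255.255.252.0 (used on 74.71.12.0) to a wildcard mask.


Subnet mask: 255.255.252.0
Wildcard = 255.255.255.255 - subnet mask
255 - 255 = 0
255 - 255 = 0
255 - 252 = 3
255 - 0 = 255
Wildcard: 0.0.3.255


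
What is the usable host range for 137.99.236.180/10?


Network: 137.64.0.0
Broadcast: 137.127.255.255
First usable = network + 1
Last usable = broadcast - 1
Range: 137.64.0.1 to 137.127.255.254


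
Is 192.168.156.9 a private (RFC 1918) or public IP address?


RFC 1918 private ranges:
  10.0.0.0/8 (10.0.0.0 - 10.255.255.255)
  172.16.0.0/12 (172.16.0.0 - 172.31.255.255)
  192.168.0.0/16 (192.168.0.0 - 192.168.255.255)
Private (in 192.168.0.0/16)
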